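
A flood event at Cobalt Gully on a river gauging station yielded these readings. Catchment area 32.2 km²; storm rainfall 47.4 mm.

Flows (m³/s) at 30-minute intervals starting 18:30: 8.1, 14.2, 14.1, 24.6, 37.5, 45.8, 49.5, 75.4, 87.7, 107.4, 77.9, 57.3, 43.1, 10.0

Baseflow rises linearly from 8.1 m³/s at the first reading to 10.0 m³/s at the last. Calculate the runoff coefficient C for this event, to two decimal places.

ΣQ_DR = 525.9 m³/s; V = ΣQ_DR·Δt = 9.466 × 10^5 m³.
Runoff depth d = V / A = 29.40 mm.
C = d / P = 29.40 / 47.4 = 0.62.

C ≈ 0.62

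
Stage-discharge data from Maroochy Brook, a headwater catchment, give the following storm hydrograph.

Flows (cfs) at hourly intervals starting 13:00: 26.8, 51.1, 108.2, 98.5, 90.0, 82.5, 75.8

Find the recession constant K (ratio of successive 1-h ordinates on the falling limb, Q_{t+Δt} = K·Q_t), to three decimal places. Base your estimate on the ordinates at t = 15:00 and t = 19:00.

K ≈ 0.915

Using the recession-limb readings at t = 15:00 and t = 19:00: Q falls from 108.2 to 75.8 cfs over 4 intervals.
K = (Q₂/Q₁)^(1/4) = (75.8/108.2)^(1/4) = 0.915.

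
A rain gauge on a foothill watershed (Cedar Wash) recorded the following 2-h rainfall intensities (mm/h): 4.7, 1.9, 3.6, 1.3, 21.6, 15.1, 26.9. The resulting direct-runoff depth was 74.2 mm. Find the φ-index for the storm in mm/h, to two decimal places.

Only the 3 blocks with intensity above φ contribute runoff: 21.6, 15.1, 26.9 mm/h.
Σ(I−φ)·Δt = d  ⇒  (21.6+15.1+26.9 − 3φ)·2 = 74.2
φ = (63.60 − 74.2/2) / 3 = 8.83 mm/h.

φ ≈ 8.83 mm/h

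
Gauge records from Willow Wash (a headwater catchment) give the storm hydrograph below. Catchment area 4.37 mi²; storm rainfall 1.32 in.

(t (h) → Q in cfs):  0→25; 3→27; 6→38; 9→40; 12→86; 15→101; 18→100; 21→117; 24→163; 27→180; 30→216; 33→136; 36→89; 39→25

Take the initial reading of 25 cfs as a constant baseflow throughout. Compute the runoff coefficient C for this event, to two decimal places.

ΣQ_DR = 993.0 cfs; V = ΣQ_DR·Δt = 1.072 × 10^7 ft³.
Runoff depth d = V / A = 1.056 in.
C = d / P = 1.056 / 1.32 = 0.80.

C ≈ 0.80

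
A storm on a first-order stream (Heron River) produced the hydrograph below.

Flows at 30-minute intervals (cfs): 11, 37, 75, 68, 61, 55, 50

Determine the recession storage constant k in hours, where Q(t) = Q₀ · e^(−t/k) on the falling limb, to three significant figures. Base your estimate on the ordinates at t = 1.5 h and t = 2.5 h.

k ≈ 4.71 h

On the falling limb, Q drops from 68 to 55 cfs between t = 1.5 h and t = 2.5 h (Δt = 1 h).
k = −Δt / ln(Q₂/Q₁) = −1 / ln(55/68) = 4.71 h.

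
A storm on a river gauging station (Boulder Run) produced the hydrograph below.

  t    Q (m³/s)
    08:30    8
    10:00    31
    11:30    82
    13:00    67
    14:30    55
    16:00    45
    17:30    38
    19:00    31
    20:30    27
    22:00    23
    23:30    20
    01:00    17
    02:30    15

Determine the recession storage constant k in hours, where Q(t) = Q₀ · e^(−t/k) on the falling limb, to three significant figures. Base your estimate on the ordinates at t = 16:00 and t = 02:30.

On the falling limb, Q drops from 45 to 15 m³/s between t = 16:00 and t = 02:30 (Δt = 10.5 h).
k = −Δt / ln(Q₂/Q₁) = −10.5 / ln(15/45) = 9.56 h.

k ≈ 9.56 h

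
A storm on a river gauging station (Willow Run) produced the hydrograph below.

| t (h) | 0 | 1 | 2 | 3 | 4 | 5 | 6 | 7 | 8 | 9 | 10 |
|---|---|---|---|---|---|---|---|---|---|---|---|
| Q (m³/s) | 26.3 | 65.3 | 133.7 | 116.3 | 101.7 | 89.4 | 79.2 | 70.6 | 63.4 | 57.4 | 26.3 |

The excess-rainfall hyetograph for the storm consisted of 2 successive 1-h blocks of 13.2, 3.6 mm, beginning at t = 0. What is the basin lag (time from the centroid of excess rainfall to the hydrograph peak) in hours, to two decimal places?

t_L ≈ 1.29 h

Centroid of excess rainfall: t_c = Σ P_i·t̄_i / ΣP_i = 0.7143 h (block centres at 0.5, 1.5 h).
Hydrograph peak occurs at t = 2 h, so basin lag t_L = 2 − 0.7143 = 1.29 h.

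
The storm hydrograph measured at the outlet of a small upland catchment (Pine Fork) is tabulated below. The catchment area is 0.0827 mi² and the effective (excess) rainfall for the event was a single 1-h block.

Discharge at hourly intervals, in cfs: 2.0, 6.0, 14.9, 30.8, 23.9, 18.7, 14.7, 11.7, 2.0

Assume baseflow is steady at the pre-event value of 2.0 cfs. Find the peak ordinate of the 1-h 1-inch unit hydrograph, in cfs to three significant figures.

Direct runoff: 0.0, 4.0, 12.9, 28.8, 21.9, 16.7, 12.7, 9.7, 0.0 cfs; ΣQ_DR = 106.7 cfs, peak = 28.8 cfs.
Runoff depth d = ΣQ_DR·Δt / A = 106.7 × 3600 / (0.0827 mi²) = 1.999 in.
The 1-inch UH is the DRH scaled by (1 in)/d, so U_p = 28.8 × 1/1.999 = 14.4 cfs.

U_p ≈ 14.4 cfs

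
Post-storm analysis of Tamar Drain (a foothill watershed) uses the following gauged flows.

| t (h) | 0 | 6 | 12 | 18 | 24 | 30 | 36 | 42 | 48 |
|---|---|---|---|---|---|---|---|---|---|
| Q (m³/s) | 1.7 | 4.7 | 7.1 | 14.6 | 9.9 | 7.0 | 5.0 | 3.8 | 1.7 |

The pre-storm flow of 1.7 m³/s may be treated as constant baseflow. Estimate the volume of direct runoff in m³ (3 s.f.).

Direct-runoff ordinates (Q − Q_b): 0.0, 3.0, 5.4, 12.9, 8.2, 5.3, 3.3, 2.1, 0.0 m³/s.
ΣQ_DR = 40.20 m³/s.
With Δt = 6 h = 21600 s, V = ΣQ_DR · Δt = 40.20 × 21600 = 8.68 × 10^5 m³.

V ≈ 8.68 × 10^5 m³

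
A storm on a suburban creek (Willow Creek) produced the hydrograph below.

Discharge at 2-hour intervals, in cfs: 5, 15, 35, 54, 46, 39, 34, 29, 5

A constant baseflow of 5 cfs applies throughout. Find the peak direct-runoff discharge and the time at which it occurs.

Subtracting baseflow gives direct-runoff ordinates: 0.0, 10.0, 30.0, 49.0, 41.0, 34.0, 29.0, 24.0, 0.0 cfs.
The maximum is 49.0 cfs, occurring at the reading for t = 6 h.

Q_p = 49.0 cfs at t = 6 h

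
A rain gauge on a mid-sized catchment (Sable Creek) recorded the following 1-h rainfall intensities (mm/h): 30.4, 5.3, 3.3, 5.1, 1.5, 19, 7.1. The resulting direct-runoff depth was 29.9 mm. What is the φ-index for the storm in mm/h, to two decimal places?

Only the 2 blocks with intensity above φ contribute runoff: 30.4, 19 mm/h.
Σ(I−φ)·Δt = d  ⇒  (30.4+19 − 2φ)·1 = 29.9
φ = (49.40 − 29.9/1) / 2 = 9.75 mm/h.

φ ≈ 9.75 mm/h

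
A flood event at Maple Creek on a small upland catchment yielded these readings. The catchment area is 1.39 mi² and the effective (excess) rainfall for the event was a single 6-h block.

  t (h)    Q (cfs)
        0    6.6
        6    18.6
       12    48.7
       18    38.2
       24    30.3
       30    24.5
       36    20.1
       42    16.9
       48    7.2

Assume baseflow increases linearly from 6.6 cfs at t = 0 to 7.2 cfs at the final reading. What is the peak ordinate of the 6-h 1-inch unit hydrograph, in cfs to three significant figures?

Direct runoff: 0.00, 11.93, 41.95, 31.38, 23.40, 17.52, 13.05, 9.78, 0.00 cfs; ΣQ_DR = 149.0 cfs, peak = 41.95 cfs.
Runoff depth d = ΣQ_DR·Δt / A = 149.0 × 21600 / (1.39 mi²) = 0.9966 in.
The 1-inch UH is the DRH scaled by (1 in)/d, so U_p = 41.95 × 1/0.9966 = 42.1 cfs.

U_p ≈ 42.1 cfs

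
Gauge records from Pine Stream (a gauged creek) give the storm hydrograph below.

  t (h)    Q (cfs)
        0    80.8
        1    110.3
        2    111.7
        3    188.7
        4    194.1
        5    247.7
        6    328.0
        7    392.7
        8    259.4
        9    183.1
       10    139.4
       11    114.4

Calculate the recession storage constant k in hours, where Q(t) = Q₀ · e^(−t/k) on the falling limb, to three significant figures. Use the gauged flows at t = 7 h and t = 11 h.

On the falling limb, Q drops from 392.7 to 114.4 cfs between t = 7 h and t = 11 h (Δt = 4 h).
k = −Δt / ln(Q₂/Q₁) = −4 / ln(114.4/392.7) = 3.24 h.

k ≈ 3.24 h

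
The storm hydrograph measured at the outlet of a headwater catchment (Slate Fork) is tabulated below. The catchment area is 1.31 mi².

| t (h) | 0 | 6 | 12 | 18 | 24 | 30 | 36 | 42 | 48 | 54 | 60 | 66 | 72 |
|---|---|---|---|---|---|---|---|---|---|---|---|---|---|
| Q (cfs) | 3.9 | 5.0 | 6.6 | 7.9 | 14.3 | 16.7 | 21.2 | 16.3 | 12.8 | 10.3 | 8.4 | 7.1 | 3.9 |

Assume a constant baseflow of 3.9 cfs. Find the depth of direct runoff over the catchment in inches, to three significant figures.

Direct runoff: 0.0, 1.1, 2.7, 4.0, 10.4, 12.8, 17.3, 12.4, 8.9, 6.4, 4.5, 3.2, 0.0 cfs; ΣQ_DR = 83.70 cfs.
V = ΣQ_DR · Δt = 83.70 × 21600 s = 1.808 × 10^6 ft³.
Over A = 1.31 mi², depth = V / A = 0.594 in.

d ≈ 0.594 in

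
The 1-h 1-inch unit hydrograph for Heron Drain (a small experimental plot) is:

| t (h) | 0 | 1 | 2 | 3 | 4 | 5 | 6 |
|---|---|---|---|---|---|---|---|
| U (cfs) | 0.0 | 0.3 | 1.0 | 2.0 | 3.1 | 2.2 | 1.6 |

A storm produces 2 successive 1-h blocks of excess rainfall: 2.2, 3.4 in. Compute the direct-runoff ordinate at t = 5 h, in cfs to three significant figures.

By discrete convolution, Q_j = Σ (P_i / 1 in) · U_{j−i}.
At t = 5 h (j=5): Q = (2.2/1)·2.2 + (3.4/1)·3.1 = 15.4 cfs.

Q ≈ 15.4 cfs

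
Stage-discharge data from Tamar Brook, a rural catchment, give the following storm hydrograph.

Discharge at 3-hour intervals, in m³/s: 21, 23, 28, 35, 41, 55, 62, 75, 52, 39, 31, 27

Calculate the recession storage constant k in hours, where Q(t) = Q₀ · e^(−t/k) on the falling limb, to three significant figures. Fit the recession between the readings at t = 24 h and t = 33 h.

k ≈ 13.7 h

On the falling limb, Q drops from 52 to 27 m³/s between t = 24 h and t = 33 h (Δt = 9 h).
k = −Δt / ln(Q₂/Q₁) = −9 / ln(27/52) = 13.7 h.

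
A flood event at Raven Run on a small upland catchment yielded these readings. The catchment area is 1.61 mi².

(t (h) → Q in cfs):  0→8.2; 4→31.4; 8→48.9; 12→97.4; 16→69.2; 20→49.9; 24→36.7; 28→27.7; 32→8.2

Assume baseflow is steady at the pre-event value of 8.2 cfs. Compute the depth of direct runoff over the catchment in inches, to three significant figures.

Direct runoff: 0.0, 23.2, 40.7, 89.2, 61.0, 41.7, 28.5, 19.5, 0.0 cfs; ΣQ_DR = 303.8 cfs.
V = ΣQ_DR · Δt = 303.8 × 14400 s = 4.375 × 10^6 ft³.
Over A = 1.61 mi², depth = V / A = 1.17 in.

d ≈ 1.17 in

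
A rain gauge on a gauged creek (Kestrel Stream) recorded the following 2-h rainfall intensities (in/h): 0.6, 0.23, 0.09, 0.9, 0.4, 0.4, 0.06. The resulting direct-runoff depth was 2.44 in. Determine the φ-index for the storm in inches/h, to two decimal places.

φ ≈ 0.27 in/h

Only the 4 blocks with intensity above φ contribute runoff: 0.6, 0.9, 0.4, 0.4 in/h.
Σ(I−φ)·Δt = d  ⇒  (0.6+0.9+0.4+0.4 − 4φ)·2 = 2.44
φ = (2.300 − 2.44/2) / 4 = 0.27 in/h.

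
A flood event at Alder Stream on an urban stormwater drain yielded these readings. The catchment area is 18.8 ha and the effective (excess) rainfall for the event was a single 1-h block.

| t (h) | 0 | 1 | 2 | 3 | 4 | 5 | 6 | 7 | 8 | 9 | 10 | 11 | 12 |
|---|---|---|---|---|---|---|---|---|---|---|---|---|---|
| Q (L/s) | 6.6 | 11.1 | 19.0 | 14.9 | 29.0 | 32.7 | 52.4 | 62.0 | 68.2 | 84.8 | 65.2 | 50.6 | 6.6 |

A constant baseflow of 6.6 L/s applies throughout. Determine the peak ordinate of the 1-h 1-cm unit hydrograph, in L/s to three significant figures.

Direct runoff: 0.0, 4.5, 12.4, 8.3, 22.4, 26.1, 45.8, 55.4, 61.6, 78.2, 58.6, 44.0, 0.0 L/s; ΣQ_DR = 417.3 L/s, peak = 78.2 L/s.
Runoff depth d = ΣQ_DR·Δt / A = 417.3 × 3600 / (18.8 ha) = 7.991 mm.
The 1-cm UH is the DRH scaled by (10 mm)/d, so U_p = 78.2 × 10/7.991 = 97.9 L/s.

U_p ≈ 97.9 L/s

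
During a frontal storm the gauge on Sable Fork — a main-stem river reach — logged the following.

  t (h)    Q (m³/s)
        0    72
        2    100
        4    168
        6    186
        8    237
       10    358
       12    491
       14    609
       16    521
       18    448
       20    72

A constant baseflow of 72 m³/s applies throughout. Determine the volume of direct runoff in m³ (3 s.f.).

V ≈ 1.78 × 10^7 m³

Direct-runoff ordinates (Q − Q_b): 0.0, 28.0, 96.0, 114.0, 165.0, 286.0, 419.0, 537.0, 449.0, 376.0, 0.0 m³/s.
ΣQ_DR = 2470 m³/s.
With Δt = 2 h = 7200 s, V = ΣQ_DR · Δt = 2470 × 7200 = 1.78 × 10^7 m³.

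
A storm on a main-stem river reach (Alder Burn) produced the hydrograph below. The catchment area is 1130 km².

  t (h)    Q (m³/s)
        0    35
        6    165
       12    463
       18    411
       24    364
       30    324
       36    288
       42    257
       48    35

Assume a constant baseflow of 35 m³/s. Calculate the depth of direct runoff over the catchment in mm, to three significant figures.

Direct runoff: 0.0, 130.0, 428.0, 376.0, 329.0, 289.0, 253.0, 222.0, 0.0 m³/s; ΣQ_DR = 2027 m³/s.
V = ΣQ_DR · Δt = 2027 × 21600 s = 4.378 × 10^7 m³.
Over A = 1130 km², depth = V / A = 38.7 mm.

d ≈ 38.7 mm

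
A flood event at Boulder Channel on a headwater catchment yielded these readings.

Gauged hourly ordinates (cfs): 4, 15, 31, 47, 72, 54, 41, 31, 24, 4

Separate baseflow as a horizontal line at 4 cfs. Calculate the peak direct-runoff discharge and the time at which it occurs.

Subtracting baseflow gives direct-runoff ordinates: 0.0, 11.0, 27.0, 43.0, 68.0, 50.0, 37.0, 27.0, 20.0, 0.0 cfs.
The maximum is 68.0 cfs, occurring at the reading for t = 4 h.

Q_p = 68.0 cfs at t = 4 h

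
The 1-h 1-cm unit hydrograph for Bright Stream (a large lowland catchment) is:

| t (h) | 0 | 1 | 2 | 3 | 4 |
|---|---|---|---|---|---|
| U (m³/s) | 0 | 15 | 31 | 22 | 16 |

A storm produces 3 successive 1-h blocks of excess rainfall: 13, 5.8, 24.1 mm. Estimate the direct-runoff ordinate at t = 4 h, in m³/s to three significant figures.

Q ≈ 108 m³/s

By discrete convolution, Q_j = Σ (P_i / 10 mm) · U_{j−i}.
At t = 4 h (j=4): Q = (13/10)·16 + (5.8/10)·22 + (24.1/10)·31 = 108 m³/s.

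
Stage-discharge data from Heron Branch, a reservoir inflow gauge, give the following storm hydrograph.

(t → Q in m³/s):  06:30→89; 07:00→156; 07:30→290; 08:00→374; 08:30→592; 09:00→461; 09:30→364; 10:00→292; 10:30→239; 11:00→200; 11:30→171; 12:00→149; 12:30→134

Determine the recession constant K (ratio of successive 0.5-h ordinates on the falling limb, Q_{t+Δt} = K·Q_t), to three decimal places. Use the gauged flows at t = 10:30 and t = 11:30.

Using the recession-limb readings at t = 10:30 and t = 11:30: Q falls from 239 to 171 m³/s over 2 intervals.
K = (Q₂/Q₁)^(1/2) = (171/239)^(1/2) = 0.846.

K ≈ 0.846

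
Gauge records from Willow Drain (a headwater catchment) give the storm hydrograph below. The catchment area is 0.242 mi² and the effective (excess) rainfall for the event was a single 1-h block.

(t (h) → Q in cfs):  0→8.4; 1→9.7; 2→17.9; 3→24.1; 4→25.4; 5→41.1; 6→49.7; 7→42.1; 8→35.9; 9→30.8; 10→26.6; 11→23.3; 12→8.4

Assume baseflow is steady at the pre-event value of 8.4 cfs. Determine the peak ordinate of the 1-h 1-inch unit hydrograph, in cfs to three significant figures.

Direct runoff: 0.0, 1.3, 9.5, 15.7, 17.0, 32.7, 41.3, 33.7, 27.5, 22.4, 18.2, 14.9, 0.0 cfs; ΣQ_DR = 234.2 cfs, peak = 41.3 cfs.
Runoff depth d = ΣQ_DR·Δt / A = 234.2 × 3600 / (0.242 mi²) = 1.500 in.
The 1-inch UH is the DRH scaled by (1 in)/d, so U_p = 41.3 × 1/1.500 = 27.5 cfs.

U_p ≈ 27.5 cfs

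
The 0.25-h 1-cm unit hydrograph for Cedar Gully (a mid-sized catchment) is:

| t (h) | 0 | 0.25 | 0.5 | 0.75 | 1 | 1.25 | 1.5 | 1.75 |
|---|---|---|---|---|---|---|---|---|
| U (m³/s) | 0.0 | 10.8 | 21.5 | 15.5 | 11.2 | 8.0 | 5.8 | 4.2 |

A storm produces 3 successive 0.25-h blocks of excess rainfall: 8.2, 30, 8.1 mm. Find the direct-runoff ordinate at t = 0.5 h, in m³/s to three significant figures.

By discrete convolution, Q_j = Σ (P_i / 10 mm) · U_{j−i}.
At t = 0.5 h (j=2): Q = (8.2/10)·21.5 + (30/10)·10.8 + (8.1/10)·0.0 = 50.0 m³/s.

Q ≈ 50.0 m³/s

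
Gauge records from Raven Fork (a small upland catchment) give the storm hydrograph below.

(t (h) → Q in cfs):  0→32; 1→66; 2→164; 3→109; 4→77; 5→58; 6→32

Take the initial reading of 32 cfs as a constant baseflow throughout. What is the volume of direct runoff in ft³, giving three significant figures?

Direct-runoff ordinates (Q − Q_b): 0.0, 34.0, 132.0, 77.0, 45.0, 26.0, 0.0 cfs.
ΣQ_DR = 314.0 cfs.
With Δt = 1 h = 3600 s, V = ΣQ_DR · Δt = 314.0 × 3600 = 1.13 × 10^6 ft³.

V ≈ 1.13 × 10^6 ft³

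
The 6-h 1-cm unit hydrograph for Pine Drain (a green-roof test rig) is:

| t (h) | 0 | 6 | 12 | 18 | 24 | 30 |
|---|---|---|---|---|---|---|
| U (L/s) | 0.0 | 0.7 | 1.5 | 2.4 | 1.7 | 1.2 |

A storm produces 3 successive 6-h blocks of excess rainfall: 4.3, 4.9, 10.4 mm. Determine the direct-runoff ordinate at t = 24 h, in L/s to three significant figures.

By discrete convolution, Q_j = Σ (P_i / 10 mm) · U_{j−i}.
At t = 24 h (j=4): Q = (4.3/10)·1.7 + (4.9/10)·2.4 + (10.4/10)·1.5 = 3.47 L/s.

Q ≈ 3.47 L/s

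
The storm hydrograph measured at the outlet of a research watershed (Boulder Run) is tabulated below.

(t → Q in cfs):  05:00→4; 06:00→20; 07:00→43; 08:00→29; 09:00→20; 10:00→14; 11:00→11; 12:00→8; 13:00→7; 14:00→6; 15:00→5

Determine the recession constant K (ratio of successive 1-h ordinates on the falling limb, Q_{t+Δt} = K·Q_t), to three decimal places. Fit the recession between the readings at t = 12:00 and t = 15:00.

Using the recession-limb readings at t = 12:00 and t = 15:00: Q falls from 8 to 5 cfs over 3 intervals.
K = (Q₂/Q₁)^(1/3) = (5/8)^(1/3) = 0.855.

K ≈ 0.855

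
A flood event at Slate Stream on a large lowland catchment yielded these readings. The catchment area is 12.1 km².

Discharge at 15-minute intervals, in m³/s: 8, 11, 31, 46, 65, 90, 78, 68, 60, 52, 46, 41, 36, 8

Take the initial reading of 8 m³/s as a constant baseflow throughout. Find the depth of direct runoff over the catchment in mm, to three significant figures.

Direct runoff: 0.0, 3.0, 23.0, 38.0, 57.0, 82.0, 70.0, 60.0, 52.0, 44.0, 38.0, 33.0, 28.0, 0.0 m³/s; ΣQ_DR = 528.0 m³/s.
V = ΣQ_DR · Δt = 528.0 × 900 s = 4.752 × 10^5 m³.
Over A = 12.1 km², depth = V / A = 39.3 mm.

d ≈ 39.3 mm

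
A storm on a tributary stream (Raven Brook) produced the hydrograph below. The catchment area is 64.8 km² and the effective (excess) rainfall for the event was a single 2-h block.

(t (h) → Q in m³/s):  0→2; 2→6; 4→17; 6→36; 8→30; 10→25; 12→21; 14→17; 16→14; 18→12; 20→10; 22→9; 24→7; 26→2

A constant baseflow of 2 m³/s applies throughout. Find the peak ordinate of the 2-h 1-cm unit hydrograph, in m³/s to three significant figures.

Direct runoff: 0.0, 4.0, 15.0, 34.0, 28.0, 23.0, 19.0, 15.0, 12.0, 10.0, 8.0, 7.0, 5.0, 0.0 m³/s; ΣQ_DR = 180.0 m³/s, peak = 34.0 m³/s.
Runoff depth d = ΣQ_DR·Δt / A = 180.0 × 7200 / (64.8 km²) = 20.00 mm.
The 1-cm UH is the DRH scaled by (10 mm)/d, so U_p = 34.0 × 10/20.00 = 17.0 m³/s.

U_p ≈ 17.0 m³/s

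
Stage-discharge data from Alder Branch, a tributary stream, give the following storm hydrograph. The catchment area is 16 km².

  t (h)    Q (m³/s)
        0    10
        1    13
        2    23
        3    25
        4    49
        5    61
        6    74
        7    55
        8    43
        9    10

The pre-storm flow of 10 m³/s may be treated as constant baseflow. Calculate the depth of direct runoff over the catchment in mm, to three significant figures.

Direct runoff: 0.0, 3.0, 13.0, 15.0, 39.0, 51.0, 64.0, 45.0, 33.0, 0.0 m³/s; ΣQ_DR = 263.0 m³/s.
V = ΣQ_DR · Δt = 263.0 × 3600 s = 9.468 × 10^5 m³.
Over A = 16 km², depth = V / A = 59.2 mm.

d ≈ 59.2 mm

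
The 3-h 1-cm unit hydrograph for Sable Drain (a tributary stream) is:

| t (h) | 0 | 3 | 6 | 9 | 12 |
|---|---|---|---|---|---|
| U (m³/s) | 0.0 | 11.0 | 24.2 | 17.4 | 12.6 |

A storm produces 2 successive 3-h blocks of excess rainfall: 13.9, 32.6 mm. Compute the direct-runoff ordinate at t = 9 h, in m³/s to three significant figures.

By discrete convolution, Q_j = Σ (P_i / 10 mm) · U_{j−i}.
At t = 9 h (j=3): Q = (13.9/10)·17.4 + (32.6/10)·24.2 = 103 m³/s.

Q ≈ 103 m³/s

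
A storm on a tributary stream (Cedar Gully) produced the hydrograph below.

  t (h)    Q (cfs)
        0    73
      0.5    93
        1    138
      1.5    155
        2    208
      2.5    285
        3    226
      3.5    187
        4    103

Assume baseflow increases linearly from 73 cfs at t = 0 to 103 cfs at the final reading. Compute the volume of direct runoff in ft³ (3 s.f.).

Direct-runoff ordinates (Q − Q_b): 0.00, 16.25, 57.50, 70.75, 120.00, 193.25, 130.50, 87.75, 0.00 cfs.
ΣQ_DR = 676.0 cfs.
With Δt = 0.5 h = 1800 s, V = ΣQ_DR · Δt = 676.0 × 1800 = 1.22 × 10^6 ft³.

V ≈ 1.22 × 10^6 ft³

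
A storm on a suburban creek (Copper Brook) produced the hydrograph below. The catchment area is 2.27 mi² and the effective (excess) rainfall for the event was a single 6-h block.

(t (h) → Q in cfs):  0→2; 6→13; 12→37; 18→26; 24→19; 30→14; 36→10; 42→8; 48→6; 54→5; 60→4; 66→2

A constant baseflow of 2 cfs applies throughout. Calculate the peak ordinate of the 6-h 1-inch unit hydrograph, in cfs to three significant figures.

Direct runoff: 0.0, 11.0, 35.0, 24.0, 17.0, 12.0, 8.0, 6.0, 4.0, 3.0, 2.0, 0.0 cfs; ΣQ_DR = 122.0 cfs, peak = 35.0 cfs.
Runoff depth d = ΣQ_DR·Δt / A = 122.0 × 21600 / (2.27 mi²) = 0.4997 in.
The 1-inch UH is the DRH scaled by (1 in)/d, so U_p = 35.0 × 1/0.4997 = 70.0 cfs.

U_p ≈ 70.0 cfs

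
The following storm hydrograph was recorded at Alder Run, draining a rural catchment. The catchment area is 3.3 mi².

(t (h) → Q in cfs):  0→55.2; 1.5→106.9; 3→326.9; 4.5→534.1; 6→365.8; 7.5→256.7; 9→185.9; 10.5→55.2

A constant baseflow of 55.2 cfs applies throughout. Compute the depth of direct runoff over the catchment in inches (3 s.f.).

Direct runoff: 0.0, 51.7, 271.7, 478.9, 310.6, 201.5, 130.7, 0.0 cfs; ΣQ_DR = 1445 cfs.
V = ΣQ_DR · Δt = 1445 × 5400 s = 7.804 × 10^6 ft³.
Over A = 3.3 mi², depth = V / A = 1.02 in.

d ≈ 1.02 in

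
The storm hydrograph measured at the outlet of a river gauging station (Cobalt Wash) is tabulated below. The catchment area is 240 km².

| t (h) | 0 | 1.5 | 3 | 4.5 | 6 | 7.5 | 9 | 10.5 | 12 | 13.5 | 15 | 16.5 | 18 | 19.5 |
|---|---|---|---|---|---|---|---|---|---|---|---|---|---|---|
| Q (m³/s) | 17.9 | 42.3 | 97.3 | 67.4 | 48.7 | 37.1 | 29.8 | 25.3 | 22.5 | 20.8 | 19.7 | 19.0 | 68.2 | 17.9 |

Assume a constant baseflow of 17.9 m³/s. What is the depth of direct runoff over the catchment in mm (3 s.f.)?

d ≈ 6.37 mm

Direct runoff: 0.0, 24.4, 79.4, 49.5, 30.8, 19.2, 11.9, 7.4, 4.6, 2.9, 1.8, 1.1, 50.3, 0.0 m³/s; ΣQ_DR = 283.3 m³/s.
V = ΣQ_DR · Δt = 283.3 × 5400 s = 1.530 × 10^6 m³.
Over A = 240 km², depth = V / A = 6.37 mm.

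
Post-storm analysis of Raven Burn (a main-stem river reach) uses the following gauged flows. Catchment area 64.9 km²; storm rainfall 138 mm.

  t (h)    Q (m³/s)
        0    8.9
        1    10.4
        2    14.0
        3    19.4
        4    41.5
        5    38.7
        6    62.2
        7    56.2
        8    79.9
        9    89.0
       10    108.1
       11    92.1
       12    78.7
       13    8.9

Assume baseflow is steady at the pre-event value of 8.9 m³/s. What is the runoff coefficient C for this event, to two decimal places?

C ≈ 0.23

ΣQ_DR = 583.4 m³/s; V = ΣQ_DR·Δt = 2.100 × 10^6 m³.
Runoff depth d = V / A = 32.36 mm.
C = d / P = 32.36 / 138 = 0.23.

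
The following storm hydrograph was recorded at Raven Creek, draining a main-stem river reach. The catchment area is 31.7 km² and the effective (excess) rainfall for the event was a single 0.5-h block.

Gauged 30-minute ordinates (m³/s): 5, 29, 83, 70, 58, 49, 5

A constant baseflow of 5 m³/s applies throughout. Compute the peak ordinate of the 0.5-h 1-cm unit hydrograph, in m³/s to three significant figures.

Direct runoff: 0.0, 24.0, 78.0, 65.0, 53.0, 44.0, 0.0 m³/s; ΣQ_DR = 264.0 m³/s, peak = 78.0 m³/s.
Runoff depth d = ΣQ_DR·Δt / A = 264.0 × 1800 / (31.7 km²) = 14.99 mm.
The 1-cm UH is the DRH scaled by (10 mm)/d, so U_p = 78.0 × 10/14.99 = 52.0 m³/s.

U_p ≈ 52.0 m³/s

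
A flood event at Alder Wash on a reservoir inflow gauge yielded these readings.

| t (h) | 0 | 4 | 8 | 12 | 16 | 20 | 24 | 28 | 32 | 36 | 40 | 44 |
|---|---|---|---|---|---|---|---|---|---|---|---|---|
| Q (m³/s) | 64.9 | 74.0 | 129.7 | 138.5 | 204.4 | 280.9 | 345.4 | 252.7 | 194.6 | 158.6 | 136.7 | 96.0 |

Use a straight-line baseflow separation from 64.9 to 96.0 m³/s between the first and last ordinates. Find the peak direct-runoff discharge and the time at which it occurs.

Q_p = 263.54 m³/s at t = 24 h

Subtracting baseflow gives direct-runoff ordinates: 0.00, 6.27, 59.15, 65.12, 128.19, 201.86, 263.54, 168.01, 107.08, 68.25, 43.53, 0.00 m³/s.
The maximum is 263.54 m³/s, occurring at the reading for t = 24 h.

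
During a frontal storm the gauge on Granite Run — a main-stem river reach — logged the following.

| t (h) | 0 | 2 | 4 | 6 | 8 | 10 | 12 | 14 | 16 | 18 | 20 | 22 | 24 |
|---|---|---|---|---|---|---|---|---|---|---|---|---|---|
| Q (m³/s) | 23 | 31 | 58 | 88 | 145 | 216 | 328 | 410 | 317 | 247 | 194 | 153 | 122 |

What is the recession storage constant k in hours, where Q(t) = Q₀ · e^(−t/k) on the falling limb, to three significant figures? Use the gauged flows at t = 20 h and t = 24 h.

k ≈ 8.62 h

On the falling limb, Q drops from 194 to 122 m³/s between t = 20 h and t = 24 h (Δt = 4 h).
k = −Δt / ln(Q₂/Q₁) = −4 / ln(122/194) = 8.62 h.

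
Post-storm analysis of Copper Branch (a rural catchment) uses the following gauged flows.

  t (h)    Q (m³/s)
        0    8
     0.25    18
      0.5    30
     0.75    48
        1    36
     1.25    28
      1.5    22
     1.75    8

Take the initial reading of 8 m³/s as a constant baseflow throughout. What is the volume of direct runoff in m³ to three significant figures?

Direct-runoff ordinates (Q − Q_b): 0.0, 10.0, 22.0, 40.0, 28.0, 20.0, 14.0, 0.0 m³/s.
ΣQ_DR = 134.0 m³/s.
With Δt = 0.25 h = 900 s, V = ΣQ_DR · Δt = 134.0 × 900 = 1.21 × 10^5 m³.

V ≈ 1.21 × 10^5 m³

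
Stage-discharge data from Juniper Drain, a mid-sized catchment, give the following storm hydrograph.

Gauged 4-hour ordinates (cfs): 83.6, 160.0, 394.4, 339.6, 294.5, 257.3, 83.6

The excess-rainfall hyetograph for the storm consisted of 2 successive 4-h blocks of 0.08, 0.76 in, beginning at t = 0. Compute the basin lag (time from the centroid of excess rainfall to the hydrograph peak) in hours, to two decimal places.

t_L ≈ 2.38 h

Centroid of excess rainfall: t_c = Σ P_i·t̄_i / ΣP_i = 5.6190 h (block centres at 2, 6 h).
Hydrograph peak occurs at t = 8 h, so basin lag t_L = 8 − 5.6190 = 2.38 h.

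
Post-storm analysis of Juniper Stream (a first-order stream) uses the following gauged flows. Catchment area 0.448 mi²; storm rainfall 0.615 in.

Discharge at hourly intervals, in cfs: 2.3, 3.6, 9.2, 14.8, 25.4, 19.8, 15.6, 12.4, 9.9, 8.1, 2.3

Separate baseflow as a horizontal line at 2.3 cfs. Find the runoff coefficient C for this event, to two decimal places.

C ≈ 0.55

ΣQ_DR = 98.10 cfs; V = ΣQ_DR·Δt = 3.532 × 10^5 ft³.
Runoff depth d = V / A = 0.3393 in.
C = d / P = 0.3393 / 0.615 = 0.55.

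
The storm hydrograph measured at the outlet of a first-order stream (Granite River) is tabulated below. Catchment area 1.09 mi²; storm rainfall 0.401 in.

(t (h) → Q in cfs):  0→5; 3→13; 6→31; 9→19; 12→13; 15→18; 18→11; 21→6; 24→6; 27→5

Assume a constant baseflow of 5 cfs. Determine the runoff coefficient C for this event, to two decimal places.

C ≈ 0.82

ΣQ_DR = 77.00 cfs; V = ΣQ_DR·Δt = 8.316 × 10^5 ft³.
Runoff depth d = V / A = 0.3284 in.
C = d / P = 0.3284 / 0.401 = 0.82.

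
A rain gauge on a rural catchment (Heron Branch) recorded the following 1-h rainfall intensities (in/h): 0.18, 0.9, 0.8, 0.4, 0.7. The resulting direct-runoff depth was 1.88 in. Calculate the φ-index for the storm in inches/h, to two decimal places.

Only the 4 blocks with intensity above φ contribute runoff: 0.9, 0.8, 0.4, 0.7 in/h.
Σ(I−φ)·Δt = d  ⇒  (0.9+0.8+0.4+0.7 − 4φ)·1 = 1.88
φ = (2.800 − 1.88/1) / 4 = 0.23 in/h.

φ ≈ 0.23 in/h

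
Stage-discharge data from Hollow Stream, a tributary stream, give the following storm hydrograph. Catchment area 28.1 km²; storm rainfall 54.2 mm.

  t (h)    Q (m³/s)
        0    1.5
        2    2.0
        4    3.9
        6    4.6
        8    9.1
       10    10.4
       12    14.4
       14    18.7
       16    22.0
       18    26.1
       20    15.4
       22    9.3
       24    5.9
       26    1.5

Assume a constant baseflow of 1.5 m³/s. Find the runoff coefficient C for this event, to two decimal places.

ΣQ_DR = 123.8 m³/s; V = ΣQ_DR·Δt = 8.914 × 10^5 m³.
Runoff depth d = V / A = 31.72 mm.
C = d / P = 31.72 / 54.2 = 0.59.

C ≈ 0.59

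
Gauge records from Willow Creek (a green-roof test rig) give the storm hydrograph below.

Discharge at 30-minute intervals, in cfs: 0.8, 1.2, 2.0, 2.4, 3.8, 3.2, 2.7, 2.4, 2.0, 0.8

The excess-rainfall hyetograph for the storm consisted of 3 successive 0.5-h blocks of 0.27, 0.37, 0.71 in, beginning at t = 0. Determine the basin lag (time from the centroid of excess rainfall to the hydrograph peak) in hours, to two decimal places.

t_L ≈ 1.09 h

Centroid of excess rainfall: t_c = Σ P_i·t̄_i / ΣP_i = 0.9130 h (block centres at 0.25, 0.75, 1.25 h).
Hydrograph peak occurs at t = 2 h, so basin lag t_L = 2 − 0.9130 = 1.09 h.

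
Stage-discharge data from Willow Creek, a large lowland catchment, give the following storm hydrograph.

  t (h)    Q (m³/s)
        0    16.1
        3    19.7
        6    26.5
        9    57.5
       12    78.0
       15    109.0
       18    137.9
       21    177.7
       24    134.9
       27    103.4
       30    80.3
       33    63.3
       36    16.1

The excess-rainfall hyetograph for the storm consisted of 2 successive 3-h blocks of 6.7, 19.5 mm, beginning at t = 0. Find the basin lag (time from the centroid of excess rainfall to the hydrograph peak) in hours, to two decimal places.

Centroid of excess rainfall: t_c = Σ P_i·t̄_i / ΣP_i = 3.7328 h (block centres at 1.5, 4.5 h).
Hydrograph peak occurs at t = 21 h, so basin lag t_L = 21 − 3.7328 = 17.27 h.

t_L ≈ 17.27 h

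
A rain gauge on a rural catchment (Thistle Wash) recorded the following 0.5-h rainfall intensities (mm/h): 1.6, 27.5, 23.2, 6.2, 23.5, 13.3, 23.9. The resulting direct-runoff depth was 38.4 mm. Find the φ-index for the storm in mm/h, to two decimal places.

φ ≈ 6.92 mm/h

Only the 5 blocks with intensity above φ contribute runoff: 27.5, 23.2, 23.5, 13.3, 23.9 mm/h.
Σ(I−φ)·Δt = d  ⇒  (27.5+23.2+23.5+13.3+23.9 − 5φ)·0.5 = 38.4
φ = (111.4 − 38.4/0.5) / 5 = 6.92 mm/h.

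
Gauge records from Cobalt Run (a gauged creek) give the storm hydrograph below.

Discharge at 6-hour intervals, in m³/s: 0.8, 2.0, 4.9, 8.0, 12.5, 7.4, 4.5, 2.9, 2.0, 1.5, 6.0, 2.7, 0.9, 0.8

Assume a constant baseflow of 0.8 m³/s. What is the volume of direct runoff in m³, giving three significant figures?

Direct-runoff ordinates (Q − Q_b): 0.0, 1.2, 4.1, 7.2, 11.7, 6.6, 3.7, 2.1, 1.2, 0.7, 5.2, 1.9, 0.1, 0.0 m³/s.
ΣQ_DR = 45.70 m³/s.
With Δt = 6 h = 21600 s, V = ΣQ_DR · Δt = 45.70 × 21600 = 9.87 × 10^5 m³.

V ≈ 9.87 × 10^5 m³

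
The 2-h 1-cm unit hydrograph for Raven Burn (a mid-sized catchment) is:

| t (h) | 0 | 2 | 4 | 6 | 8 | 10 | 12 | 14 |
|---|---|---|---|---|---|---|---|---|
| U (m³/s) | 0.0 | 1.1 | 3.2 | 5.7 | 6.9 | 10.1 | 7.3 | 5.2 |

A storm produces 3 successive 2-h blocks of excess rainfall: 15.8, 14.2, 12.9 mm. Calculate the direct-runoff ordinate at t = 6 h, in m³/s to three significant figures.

By discrete convolution, Q_j = Σ (P_i / 10 mm) · U_{j−i}.
At t = 6 h (j=3): Q = (15.8/10)·5.7 + (14.2/10)·3.2 + (12.9/10)·1.1 = 15.0 m³/s.

Q ≈ 15.0 m³/s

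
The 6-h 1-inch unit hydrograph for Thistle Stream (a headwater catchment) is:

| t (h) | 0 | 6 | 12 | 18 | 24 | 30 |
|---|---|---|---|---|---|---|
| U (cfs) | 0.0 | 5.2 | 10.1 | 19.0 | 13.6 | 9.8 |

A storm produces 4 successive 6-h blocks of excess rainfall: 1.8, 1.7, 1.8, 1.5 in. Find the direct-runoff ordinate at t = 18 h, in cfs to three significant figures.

By discrete convolution, Q_j = Σ (P_i / 1 in) · U_{j−i}.
At t = 18 h (j=3): Q = (1.8/1)·19.0 + (1.7/1)·10.1 + (1.8/1)·5.2 + (1.5/1)·0.0 = 60.7 cfs.

Q ≈ 60.7 cfs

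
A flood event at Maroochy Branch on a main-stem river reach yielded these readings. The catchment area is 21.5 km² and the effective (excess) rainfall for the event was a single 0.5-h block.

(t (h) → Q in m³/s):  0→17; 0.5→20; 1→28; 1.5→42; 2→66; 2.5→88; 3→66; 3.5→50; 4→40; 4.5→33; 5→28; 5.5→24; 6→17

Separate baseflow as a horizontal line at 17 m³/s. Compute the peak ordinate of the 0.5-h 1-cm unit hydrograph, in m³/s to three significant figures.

U_p ≈ 28.5 m³/s

Direct runoff: 0.0, 3.0, 11.0, 25.0, 49.0, 71.0, 49.0, 33.0, 23.0, 16.0, 11.0, 7.0, 0.0 m³/s; ΣQ_DR = 298.0 m³/s, peak = 71.0 m³/s.
Runoff depth d = ΣQ_DR·Δt / A = 298.0 × 1800 / (21.5 km²) = 24.95 mm.
The 1-cm UH is the DRH scaled by (10 mm)/d, so U_p = 71.0 × 10/24.95 = 28.5 m³/s.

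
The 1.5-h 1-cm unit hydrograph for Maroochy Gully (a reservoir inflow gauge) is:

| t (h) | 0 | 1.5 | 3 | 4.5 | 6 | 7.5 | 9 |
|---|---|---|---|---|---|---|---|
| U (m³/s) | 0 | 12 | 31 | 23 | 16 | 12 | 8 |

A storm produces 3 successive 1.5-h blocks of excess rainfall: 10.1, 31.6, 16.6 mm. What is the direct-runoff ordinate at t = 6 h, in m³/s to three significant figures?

By discrete convolution, Q_j = Σ (P_i / 10 mm) · U_{j−i}.
At t = 6 h (j=4): Q = (10.1/10)·16 + (31.6/10)·23 + (16.6/10)·31 = 140 m³/s.

Q ≈ 140 m³/s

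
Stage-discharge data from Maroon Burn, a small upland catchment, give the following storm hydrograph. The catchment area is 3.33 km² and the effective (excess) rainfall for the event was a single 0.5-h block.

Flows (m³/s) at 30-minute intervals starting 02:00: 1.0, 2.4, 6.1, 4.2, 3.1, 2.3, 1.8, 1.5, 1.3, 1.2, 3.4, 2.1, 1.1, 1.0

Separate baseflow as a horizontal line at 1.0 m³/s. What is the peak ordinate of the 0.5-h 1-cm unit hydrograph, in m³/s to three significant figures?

Direct runoff: 0.0, 1.4, 5.1, 3.2, 2.1, 1.3, 0.8, 0.5, 0.3, 0.2, 2.4, 1.1, 0.1, 0.0 m³/s; ΣQ_DR = 18.50 m³/s, peak = 5.1 m³/s.
Runoff depth d = ΣQ_DR·Δt / A = 18.50 × 1800 / (3.33 km²) = 10.00 mm.
The 1-cm UH is the DRH scaled by (10 mm)/d, so U_p = 5.1 × 10/10.00 = 5.10 m³/s.

U_p ≈ 5.10 m³/s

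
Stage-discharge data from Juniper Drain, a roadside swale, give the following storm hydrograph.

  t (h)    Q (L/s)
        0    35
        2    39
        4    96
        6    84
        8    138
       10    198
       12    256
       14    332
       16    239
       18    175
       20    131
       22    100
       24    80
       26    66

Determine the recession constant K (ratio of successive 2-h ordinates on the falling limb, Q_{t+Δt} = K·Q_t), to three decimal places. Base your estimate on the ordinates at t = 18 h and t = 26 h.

Using the recession-limb readings at t = 18 h and t = 26 h: Q falls from 175 to 66 L/s over 4 intervals.
K = (Q₂/Q₁)^(1/4) = (66/175)^(1/4) = 0.784.

K ≈ 0.784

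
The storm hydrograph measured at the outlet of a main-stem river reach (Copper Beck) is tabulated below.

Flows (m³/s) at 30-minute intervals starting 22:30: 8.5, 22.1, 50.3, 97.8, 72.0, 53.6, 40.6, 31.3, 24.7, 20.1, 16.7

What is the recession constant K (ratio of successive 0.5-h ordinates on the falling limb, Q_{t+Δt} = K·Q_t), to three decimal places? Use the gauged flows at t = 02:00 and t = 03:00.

Using the recession-limb readings at t = 02:00 and t = 03:00: Q falls from 31.3 to 20.1 m³/s over 2 intervals.
K = (Q₂/Q₁)^(1/2) = (20.1/31.3)^(1/2) = 0.801.

K ≈ 0.801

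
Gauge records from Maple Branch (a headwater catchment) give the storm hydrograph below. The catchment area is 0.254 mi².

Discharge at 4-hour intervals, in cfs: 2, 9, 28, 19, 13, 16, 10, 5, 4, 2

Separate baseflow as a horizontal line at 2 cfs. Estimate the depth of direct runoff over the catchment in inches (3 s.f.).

d ≈ 2.15 in

Direct runoff: 0.0, 7.0, 26.0, 17.0, 11.0, 14.0, 8.0, 3.0, 2.0, 0.0 cfs; ΣQ_DR = 88.00 cfs.
V = ΣQ_DR · Δt = 88.00 × 14400 s = 1.267 × 10^6 ft³.
Over A = 0.254 mi², depth = V / A = 2.15 in.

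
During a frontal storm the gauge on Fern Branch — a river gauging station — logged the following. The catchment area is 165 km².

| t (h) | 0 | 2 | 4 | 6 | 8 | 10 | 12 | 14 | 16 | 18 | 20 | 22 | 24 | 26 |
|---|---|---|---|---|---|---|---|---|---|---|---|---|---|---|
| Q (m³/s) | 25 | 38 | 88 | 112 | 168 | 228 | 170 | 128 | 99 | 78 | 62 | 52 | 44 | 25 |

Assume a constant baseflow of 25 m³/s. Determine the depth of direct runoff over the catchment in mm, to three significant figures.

Direct runoff: 0.0, 13.0, 63.0, 87.0, 143.0, 203.0, 145.0, 103.0, 74.0, 53.0, 37.0, 27.0, 19.0, 0.0 m³/s; ΣQ_DR = 967.0 m³/s.
V = ΣQ_DR · Δt = 967.0 × 7200 s = 6.962 × 10^6 m³.
Over A = 165 km², depth = V / A = 42.2 mm.

d ≈ 42.2 mm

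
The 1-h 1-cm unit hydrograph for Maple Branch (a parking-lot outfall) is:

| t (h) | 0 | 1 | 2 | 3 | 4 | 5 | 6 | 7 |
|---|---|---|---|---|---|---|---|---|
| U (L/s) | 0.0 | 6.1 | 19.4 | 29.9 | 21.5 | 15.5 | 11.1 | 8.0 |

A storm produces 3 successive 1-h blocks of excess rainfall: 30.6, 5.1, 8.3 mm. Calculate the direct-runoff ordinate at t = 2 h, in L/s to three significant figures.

By discrete convolution, Q_j = Σ (P_i / 10 mm) · U_{j−i}.
At t = 2 h (j=2): Q = (30.6/10)·19.4 + (5.1/10)·6.1 + (8.3/10)·0.0 = 62.5 L/s.

Q ≈ 62.5 L/s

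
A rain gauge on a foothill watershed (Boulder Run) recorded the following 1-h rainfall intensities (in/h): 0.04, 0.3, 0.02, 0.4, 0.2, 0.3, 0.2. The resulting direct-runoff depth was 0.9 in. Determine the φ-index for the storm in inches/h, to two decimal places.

Only the 5 blocks with intensity above φ contribute runoff: 0.3, 0.4, 0.2, 0.3, 0.2 in/h.
Σ(I−φ)·Δt = d  ⇒  (0.3+0.4+0.2+0.3+0.2 − 5φ)·1 = 0.9
φ = (1.400 − 0.9/1) / 5 = 0.10 in/h.

φ ≈ 0.10 in/h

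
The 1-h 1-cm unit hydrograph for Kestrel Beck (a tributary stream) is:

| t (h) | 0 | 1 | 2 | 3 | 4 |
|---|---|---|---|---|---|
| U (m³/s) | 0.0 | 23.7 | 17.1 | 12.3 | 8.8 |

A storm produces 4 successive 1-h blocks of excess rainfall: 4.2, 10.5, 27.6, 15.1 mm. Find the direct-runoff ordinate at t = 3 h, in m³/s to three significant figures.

By discrete convolution, Q_j = Σ (P_i / 10 mm) · U_{j−i}.
At t = 3 h (j=3): Q = (4.2/10)·12.3 + (10.5/10)·17.1 + (27.6/10)·23.7 + (15.1/10)·0.0 = 88.5 m³/s.

Q ≈ 88.5 m³/s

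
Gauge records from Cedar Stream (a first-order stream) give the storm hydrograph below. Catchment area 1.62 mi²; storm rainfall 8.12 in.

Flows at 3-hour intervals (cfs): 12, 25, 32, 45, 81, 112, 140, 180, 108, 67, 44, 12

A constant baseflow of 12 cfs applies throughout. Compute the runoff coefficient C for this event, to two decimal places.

C ≈ 0.25

ΣQ_DR = 714.0 cfs; V = ΣQ_DR·Δt = 7.711 × 10^6 ft³.
Runoff depth d = V / A = 2.049 in.
C = d / P = 2.049 / 8.12 = 0.25.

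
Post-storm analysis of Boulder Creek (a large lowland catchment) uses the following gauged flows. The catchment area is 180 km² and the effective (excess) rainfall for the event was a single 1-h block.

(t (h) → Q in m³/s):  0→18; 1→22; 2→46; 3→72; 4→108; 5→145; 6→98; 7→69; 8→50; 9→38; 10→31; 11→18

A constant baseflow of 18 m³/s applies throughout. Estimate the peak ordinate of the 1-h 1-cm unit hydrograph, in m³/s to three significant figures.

U_p ≈ 127 m³/s

Direct runoff: 0.0, 4.0, 28.0, 54.0, 90.0, 127.0, 80.0, 51.0, 32.0, 20.0, 13.0, 0.0 m³/s; ΣQ_DR = 499.0 m³/s, peak = 127.0 m³/s.
Runoff depth d = ΣQ_DR·Δt / A = 499.0 × 3600 / (180 km²) = 9.980 mm.
The 1-cm UH is the DRH scaled by (10 mm)/d, so U_p = 127.0 × 10/9.980 = 127 m³/s.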